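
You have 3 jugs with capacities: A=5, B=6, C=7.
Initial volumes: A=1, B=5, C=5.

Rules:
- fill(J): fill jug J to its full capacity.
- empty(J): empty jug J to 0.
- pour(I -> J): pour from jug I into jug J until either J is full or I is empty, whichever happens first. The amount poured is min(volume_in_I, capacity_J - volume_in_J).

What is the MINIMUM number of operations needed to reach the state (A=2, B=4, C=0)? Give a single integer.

BFS from (A=1, B=5, C=5). One shortest path:
  1. pour(A -> B) -> (A=0 B=6 C=5)
  2. pour(B -> C) -> (A=0 B=4 C=7)
  3. pour(C -> A) -> (A=5 B=4 C=2)
  4. empty(A) -> (A=0 B=4 C=2)
  5. pour(C -> A) -> (A=2 B=4 C=0)
Reached target in 5 moves.

Answer: 5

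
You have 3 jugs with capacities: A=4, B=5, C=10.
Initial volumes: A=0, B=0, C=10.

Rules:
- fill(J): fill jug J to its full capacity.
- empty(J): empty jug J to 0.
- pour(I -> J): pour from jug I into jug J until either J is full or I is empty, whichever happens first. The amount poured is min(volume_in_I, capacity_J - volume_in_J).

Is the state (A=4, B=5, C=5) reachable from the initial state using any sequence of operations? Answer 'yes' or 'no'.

BFS from (A=0, B=0, C=10):
  1. fill(A) -> (A=4 B=0 C=10)
  2. pour(C -> B) -> (A=4 B=5 C=5)
Target reached → yes.

Answer: yes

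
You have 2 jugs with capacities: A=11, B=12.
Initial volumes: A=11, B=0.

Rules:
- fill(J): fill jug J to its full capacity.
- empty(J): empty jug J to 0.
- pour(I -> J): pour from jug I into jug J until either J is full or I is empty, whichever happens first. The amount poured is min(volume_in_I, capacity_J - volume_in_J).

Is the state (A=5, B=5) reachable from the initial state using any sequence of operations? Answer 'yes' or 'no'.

Answer: no

Derivation:
BFS explored all 46 reachable states.
Reachable set includes: (0,0), (0,1), (0,2), (0,3), (0,4), (0,5), (0,6), (0,7), (0,8), (0,9), (0,10), (0,11) ...
Target (A=5, B=5) not in reachable set → no.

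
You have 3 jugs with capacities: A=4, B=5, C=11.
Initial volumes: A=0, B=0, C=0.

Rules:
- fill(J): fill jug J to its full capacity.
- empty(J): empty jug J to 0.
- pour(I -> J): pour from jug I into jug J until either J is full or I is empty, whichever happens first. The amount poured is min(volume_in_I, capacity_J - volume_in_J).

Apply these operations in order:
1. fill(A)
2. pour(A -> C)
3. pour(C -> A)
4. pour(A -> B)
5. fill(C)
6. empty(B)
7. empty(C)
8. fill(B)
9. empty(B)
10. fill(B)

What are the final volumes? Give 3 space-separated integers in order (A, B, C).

Step 1: fill(A) -> (A=4 B=0 C=0)
Step 2: pour(A -> C) -> (A=0 B=0 C=4)
Step 3: pour(C -> A) -> (A=4 B=0 C=0)
Step 4: pour(A -> B) -> (A=0 B=4 C=0)
Step 5: fill(C) -> (A=0 B=4 C=11)
Step 6: empty(B) -> (A=0 B=0 C=11)
Step 7: empty(C) -> (A=0 B=0 C=0)
Step 8: fill(B) -> (A=0 B=5 C=0)
Step 9: empty(B) -> (A=0 B=0 C=0)
Step 10: fill(B) -> (A=0 B=5 C=0)

Answer: 0 5 0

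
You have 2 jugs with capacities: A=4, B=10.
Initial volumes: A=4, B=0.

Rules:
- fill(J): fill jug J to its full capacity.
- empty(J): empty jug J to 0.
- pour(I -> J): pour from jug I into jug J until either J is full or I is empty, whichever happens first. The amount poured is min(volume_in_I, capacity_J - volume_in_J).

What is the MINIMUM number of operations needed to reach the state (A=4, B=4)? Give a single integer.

Answer: 2

Derivation:
BFS from (A=4, B=0). One shortest path:
  1. pour(A -> B) -> (A=0 B=4)
  2. fill(A) -> (A=4 B=4)
Reached target in 2 moves.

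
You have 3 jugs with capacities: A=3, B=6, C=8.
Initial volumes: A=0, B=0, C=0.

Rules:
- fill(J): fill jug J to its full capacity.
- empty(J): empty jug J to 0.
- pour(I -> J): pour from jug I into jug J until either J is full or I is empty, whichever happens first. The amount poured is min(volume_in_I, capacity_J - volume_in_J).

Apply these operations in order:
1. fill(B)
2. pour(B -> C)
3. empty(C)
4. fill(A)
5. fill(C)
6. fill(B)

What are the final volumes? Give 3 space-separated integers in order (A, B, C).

Step 1: fill(B) -> (A=0 B=6 C=0)
Step 2: pour(B -> C) -> (A=0 B=0 C=6)
Step 3: empty(C) -> (A=0 B=0 C=0)
Step 4: fill(A) -> (A=3 B=0 C=0)
Step 5: fill(C) -> (A=3 B=0 C=8)
Step 6: fill(B) -> (A=3 B=6 C=8)

Answer: 3 6 8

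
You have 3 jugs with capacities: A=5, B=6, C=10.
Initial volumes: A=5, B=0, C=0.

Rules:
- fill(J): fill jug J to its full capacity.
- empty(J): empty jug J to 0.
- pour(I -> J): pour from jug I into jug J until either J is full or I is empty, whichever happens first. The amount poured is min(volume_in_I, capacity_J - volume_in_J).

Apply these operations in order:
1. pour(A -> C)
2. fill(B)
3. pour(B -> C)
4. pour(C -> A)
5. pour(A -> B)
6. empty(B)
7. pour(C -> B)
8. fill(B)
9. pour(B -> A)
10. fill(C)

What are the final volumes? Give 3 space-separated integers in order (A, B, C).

Answer: 5 1 10

Derivation:
Step 1: pour(A -> C) -> (A=0 B=0 C=5)
Step 2: fill(B) -> (A=0 B=6 C=5)
Step 3: pour(B -> C) -> (A=0 B=1 C=10)
Step 4: pour(C -> A) -> (A=5 B=1 C=5)
Step 5: pour(A -> B) -> (A=0 B=6 C=5)
Step 6: empty(B) -> (A=0 B=0 C=5)
Step 7: pour(C -> B) -> (A=0 B=5 C=0)
Step 8: fill(B) -> (A=0 B=6 C=0)
Step 9: pour(B -> A) -> (A=5 B=1 C=0)
Step 10: fill(C) -> (A=5 B=1 C=10)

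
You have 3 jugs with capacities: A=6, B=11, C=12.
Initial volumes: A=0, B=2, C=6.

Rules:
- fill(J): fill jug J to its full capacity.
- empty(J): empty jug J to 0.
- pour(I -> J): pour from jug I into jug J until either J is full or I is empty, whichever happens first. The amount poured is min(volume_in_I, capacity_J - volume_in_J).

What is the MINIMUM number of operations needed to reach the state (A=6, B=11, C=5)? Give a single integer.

Answer: 5

Derivation:
BFS from (A=0, B=2, C=6). One shortest path:
  1. fill(B) -> (A=0 B=11 C=6)
  2. empty(C) -> (A=0 B=11 C=0)
  3. pour(B -> A) -> (A=6 B=5 C=0)
  4. pour(B -> C) -> (A=6 B=0 C=5)
  5. fill(B) -> (A=6 B=11 C=5)
Reached target in 5 moves.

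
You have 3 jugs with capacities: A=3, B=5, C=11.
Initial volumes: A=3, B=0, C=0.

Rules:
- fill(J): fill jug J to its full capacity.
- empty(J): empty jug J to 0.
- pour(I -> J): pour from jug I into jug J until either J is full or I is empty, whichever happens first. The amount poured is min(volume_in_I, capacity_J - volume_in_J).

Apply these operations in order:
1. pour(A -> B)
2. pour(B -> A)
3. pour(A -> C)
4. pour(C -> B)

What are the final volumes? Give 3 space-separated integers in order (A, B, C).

Step 1: pour(A -> B) -> (A=0 B=3 C=0)
Step 2: pour(B -> A) -> (A=3 B=0 C=0)
Step 3: pour(A -> C) -> (A=0 B=0 C=3)
Step 4: pour(C -> B) -> (A=0 B=3 C=0)

Answer: 0 3 0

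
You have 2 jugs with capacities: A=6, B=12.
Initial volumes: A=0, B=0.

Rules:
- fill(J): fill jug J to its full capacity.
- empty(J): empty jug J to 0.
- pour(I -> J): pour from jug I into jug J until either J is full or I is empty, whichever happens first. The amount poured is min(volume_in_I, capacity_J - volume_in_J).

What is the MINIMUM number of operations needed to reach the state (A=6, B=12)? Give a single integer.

BFS from (A=0, B=0). One shortest path:
  1. fill(A) -> (A=6 B=0)
  2. fill(B) -> (A=6 B=12)
Reached target in 2 moves.

Answer: 2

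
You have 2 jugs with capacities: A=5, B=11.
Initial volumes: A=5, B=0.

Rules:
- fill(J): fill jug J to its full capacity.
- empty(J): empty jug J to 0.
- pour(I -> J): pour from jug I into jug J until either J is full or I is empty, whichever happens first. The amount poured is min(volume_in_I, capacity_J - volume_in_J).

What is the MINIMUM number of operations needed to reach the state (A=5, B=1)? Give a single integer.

Answer: 5

Derivation:
BFS from (A=5, B=0). One shortest path:
  1. empty(A) -> (A=0 B=0)
  2. fill(B) -> (A=0 B=11)
  3. pour(B -> A) -> (A=5 B=6)
  4. empty(A) -> (A=0 B=6)
  5. pour(B -> A) -> (A=5 B=1)
Reached target in 5 moves.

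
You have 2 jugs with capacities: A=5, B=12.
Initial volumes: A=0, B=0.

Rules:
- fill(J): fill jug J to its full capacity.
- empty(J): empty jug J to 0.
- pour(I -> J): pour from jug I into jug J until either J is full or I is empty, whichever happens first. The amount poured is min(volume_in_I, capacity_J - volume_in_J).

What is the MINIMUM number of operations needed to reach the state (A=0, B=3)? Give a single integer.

Answer: 8

Derivation:
BFS from (A=0, B=0). One shortest path:
  1. fill(A) -> (A=5 B=0)
  2. pour(A -> B) -> (A=0 B=5)
  3. fill(A) -> (A=5 B=5)
  4. pour(A -> B) -> (A=0 B=10)
  5. fill(A) -> (A=5 B=10)
  6. pour(A -> B) -> (A=3 B=12)
  7. empty(B) -> (A=3 B=0)
  8. pour(A -> B) -> (A=0 B=3)
Reached target in 8 moves.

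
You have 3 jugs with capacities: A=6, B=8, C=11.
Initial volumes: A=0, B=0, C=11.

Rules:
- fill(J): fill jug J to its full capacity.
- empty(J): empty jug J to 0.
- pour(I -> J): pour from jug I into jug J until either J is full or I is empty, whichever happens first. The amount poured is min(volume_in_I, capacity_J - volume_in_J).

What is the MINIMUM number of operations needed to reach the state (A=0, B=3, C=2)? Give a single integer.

BFS from (A=0, B=0, C=11). One shortest path:
  1. pour(C -> B) -> (A=0 B=8 C=3)
  2. pour(B -> A) -> (A=6 B=2 C=3)
  3. empty(A) -> (A=0 B=2 C=3)
  4. pour(B -> A) -> (A=2 B=0 C=3)
  5. pour(C -> B) -> (A=2 B=3 C=0)
  6. pour(A -> C) -> (A=0 B=3 C=2)
Reached target in 6 moves.

Answer: 6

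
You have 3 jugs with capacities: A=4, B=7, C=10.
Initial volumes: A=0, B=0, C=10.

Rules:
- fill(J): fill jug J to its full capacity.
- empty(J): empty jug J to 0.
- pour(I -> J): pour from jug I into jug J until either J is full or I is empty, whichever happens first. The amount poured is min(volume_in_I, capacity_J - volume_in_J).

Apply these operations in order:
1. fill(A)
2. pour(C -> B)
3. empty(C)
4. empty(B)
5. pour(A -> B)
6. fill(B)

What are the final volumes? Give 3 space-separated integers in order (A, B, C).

Step 1: fill(A) -> (A=4 B=0 C=10)
Step 2: pour(C -> B) -> (A=4 B=7 C=3)
Step 3: empty(C) -> (A=4 B=7 C=0)
Step 4: empty(B) -> (A=4 B=0 C=0)
Step 5: pour(A -> B) -> (A=0 B=4 C=0)
Step 6: fill(B) -> (A=0 B=7 C=0)

Answer: 0 7 0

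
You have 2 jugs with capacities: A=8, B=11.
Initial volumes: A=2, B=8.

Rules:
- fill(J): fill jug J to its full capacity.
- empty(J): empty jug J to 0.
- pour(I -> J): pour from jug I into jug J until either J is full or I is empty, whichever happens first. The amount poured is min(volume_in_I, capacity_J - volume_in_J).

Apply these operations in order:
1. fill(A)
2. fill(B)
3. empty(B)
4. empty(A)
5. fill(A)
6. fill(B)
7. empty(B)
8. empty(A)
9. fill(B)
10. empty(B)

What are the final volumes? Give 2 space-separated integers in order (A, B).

Step 1: fill(A) -> (A=8 B=8)
Step 2: fill(B) -> (A=8 B=11)
Step 3: empty(B) -> (A=8 B=0)
Step 4: empty(A) -> (A=0 B=0)
Step 5: fill(A) -> (A=8 B=0)
Step 6: fill(B) -> (A=8 B=11)
Step 7: empty(B) -> (A=8 B=0)
Step 8: empty(A) -> (A=0 B=0)
Step 9: fill(B) -> (A=0 B=11)
Step 10: empty(B) -> (A=0 B=0)

Answer: 0 0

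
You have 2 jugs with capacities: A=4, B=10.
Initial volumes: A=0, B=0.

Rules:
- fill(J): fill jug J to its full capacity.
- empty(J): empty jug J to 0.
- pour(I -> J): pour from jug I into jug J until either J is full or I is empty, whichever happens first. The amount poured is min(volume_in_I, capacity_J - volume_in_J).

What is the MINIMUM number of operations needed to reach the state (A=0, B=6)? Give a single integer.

BFS from (A=0, B=0). One shortest path:
  1. fill(B) -> (A=0 B=10)
  2. pour(B -> A) -> (A=4 B=6)
  3. empty(A) -> (A=0 B=6)
Reached target in 3 moves.

Answer: 3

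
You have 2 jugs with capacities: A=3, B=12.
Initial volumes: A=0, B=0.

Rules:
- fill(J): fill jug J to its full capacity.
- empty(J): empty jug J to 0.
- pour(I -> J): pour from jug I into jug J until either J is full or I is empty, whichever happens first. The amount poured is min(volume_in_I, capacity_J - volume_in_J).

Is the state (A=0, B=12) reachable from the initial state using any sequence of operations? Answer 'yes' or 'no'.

BFS from (A=0, B=0):
  1. fill(B) -> (A=0 B=12)
Target reached → yes.

Answer: yes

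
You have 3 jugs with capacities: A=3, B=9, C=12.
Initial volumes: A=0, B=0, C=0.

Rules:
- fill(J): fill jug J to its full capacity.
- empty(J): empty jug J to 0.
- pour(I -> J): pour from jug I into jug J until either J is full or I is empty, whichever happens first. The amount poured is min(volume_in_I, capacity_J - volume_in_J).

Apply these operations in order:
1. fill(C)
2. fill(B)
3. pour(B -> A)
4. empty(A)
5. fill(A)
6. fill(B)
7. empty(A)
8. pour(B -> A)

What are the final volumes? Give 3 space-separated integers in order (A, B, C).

Step 1: fill(C) -> (A=0 B=0 C=12)
Step 2: fill(B) -> (A=0 B=9 C=12)
Step 3: pour(B -> A) -> (A=3 B=6 C=12)
Step 4: empty(A) -> (A=0 B=6 C=12)
Step 5: fill(A) -> (A=3 B=6 C=12)
Step 6: fill(B) -> (A=3 B=9 C=12)
Step 7: empty(A) -> (A=0 B=9 C=12)
Step 8: pour(B -> A) -> (A=3 B=6 C=12)

Answer: 3 6 12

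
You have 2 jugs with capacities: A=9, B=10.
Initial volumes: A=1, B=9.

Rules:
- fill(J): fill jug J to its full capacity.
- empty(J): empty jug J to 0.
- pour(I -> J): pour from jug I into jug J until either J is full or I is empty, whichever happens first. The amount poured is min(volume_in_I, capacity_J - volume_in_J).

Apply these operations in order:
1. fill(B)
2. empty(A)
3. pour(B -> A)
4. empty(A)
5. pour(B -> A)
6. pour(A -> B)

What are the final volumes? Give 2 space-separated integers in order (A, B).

Answer: 0 1

Derivation:
Step 1: fill(B) -> (A=1 B=10)
Step 2: empty(A) -> (A=0 B=10)
Step 3: pour(B -> A) -> (A=9 B=1)
Step 4: empty(A) -> (A=0 B=1)
Step 5: pour(B -> A) -> (A=1 B=0)
Step 6: pour(A -> B) -> (A=0 B=1)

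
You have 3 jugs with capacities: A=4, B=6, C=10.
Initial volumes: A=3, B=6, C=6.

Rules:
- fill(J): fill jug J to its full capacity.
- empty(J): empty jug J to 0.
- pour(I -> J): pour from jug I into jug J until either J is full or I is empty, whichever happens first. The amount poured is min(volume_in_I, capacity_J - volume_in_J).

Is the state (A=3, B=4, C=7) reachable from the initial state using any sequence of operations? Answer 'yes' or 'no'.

Answer: no

Derivation:
BFS explored all 188 reachable states.
Reachable set includes: (0,0,0), (0,0,1), (0,0,2), (0,0,3), (0,0,4), (0,0,5), (0,0,6), (0,0,7), (0,0,8), (0,0,9), (0,0,10), (0,1,0) ...
Target (A=3, B=4, C=7) not in reachable set → no.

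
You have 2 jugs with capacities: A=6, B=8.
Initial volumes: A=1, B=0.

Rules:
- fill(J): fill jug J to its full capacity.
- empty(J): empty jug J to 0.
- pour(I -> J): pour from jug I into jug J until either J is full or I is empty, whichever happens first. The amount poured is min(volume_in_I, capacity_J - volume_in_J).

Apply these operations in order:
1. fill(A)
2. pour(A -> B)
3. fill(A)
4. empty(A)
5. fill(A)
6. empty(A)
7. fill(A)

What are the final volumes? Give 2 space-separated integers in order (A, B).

Step 1: fill(A) -> (A=6 B=0)
Step 2: pour(A -> B) -> (A=0 B=6)
Step 3: fill(A) -> (A=6 B=6)
Step 4: empty(A) -> (A=0 B=6)
Step 5: fill(A) -> (A=6 B=6)
Step 6: empty(A) -> (A=0 B=6)
Step 7: fill(A) -> (A=6 B=6)

Answer: 6 6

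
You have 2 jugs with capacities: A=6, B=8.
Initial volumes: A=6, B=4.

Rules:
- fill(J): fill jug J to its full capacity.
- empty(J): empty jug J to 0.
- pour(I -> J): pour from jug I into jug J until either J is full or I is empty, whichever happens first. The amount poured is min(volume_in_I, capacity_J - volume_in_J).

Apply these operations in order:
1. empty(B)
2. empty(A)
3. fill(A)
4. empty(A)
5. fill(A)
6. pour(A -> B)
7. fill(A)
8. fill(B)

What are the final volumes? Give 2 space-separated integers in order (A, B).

Step 1: empty(B) -> (A=6 B=0)
Step 2: empty(A) -> (A=0 B=0)
Step 3: fill(A) -> (A=6 B=0)
Step 4: empty(A) -> (A=0 B=0)
Step 5: fill(A) -> (A=6 B=0)
Step 6: pour(A -> B) -> (A=0 B=6)
Step 7: fill(A) -> (A=6 B=6)
Step 8: fill(B) -> (A=6 B=8)

Answer: 6 8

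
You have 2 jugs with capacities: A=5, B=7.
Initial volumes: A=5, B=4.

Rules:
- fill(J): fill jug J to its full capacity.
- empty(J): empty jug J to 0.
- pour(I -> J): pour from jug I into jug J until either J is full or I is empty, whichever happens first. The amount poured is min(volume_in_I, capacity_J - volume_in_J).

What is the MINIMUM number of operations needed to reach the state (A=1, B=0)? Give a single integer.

BFS from (A=5, B=4). One shortest path:
  1. empty(A) -> (A=0 B=4)
  2. pour(B -> A) -> (A=4 B=0)
  3. fill(B) -> (A=4 B=7)
  4. pour(B -> A) -> (A=5 B=6)
  5. empty(A) -> (A=0 B=6)
  6. pour(B -> A) -> (A=5 B=1)
  7. empty(A) -> (A=0 B=1)
  8. pour(B -> A) -> (A=1 B=0)
Reached target in 8 moves.

Answer: 8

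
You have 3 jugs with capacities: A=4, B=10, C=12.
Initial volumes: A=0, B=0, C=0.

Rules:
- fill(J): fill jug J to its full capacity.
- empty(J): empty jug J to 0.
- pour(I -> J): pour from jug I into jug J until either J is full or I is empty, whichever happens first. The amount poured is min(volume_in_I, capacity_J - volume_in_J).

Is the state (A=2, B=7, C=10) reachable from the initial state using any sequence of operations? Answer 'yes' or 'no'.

BFS explored all 106 reachable states.
Reachable set includes: (0,0,0), (0,0,2), (0,0,4), (0,0,6), (0,0,8), (0,0,10), (0,0,12), (0,2,0), (0,2,2), (0,2,4), (0,2,6), (0,2,8) ...
Target (A=2, B=7, C=10) not in reachable set → no.

Answer: no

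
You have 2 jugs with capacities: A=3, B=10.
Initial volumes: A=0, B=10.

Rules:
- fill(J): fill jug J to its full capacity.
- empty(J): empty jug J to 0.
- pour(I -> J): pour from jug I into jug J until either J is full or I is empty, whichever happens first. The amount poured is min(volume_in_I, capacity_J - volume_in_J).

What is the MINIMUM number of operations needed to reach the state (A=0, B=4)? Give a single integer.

BFS from (A=0, B=10). One shortest path:
  1. pour(B -> A) -> (A=3 B=7)
  2. empty(A) -> (A=0 B=7)
  3. pour(B -> A) -> (A=3 B=4)
  4. empty(A) -> (A=0 B=4)
Reached target in 4 moves.

Answer: 4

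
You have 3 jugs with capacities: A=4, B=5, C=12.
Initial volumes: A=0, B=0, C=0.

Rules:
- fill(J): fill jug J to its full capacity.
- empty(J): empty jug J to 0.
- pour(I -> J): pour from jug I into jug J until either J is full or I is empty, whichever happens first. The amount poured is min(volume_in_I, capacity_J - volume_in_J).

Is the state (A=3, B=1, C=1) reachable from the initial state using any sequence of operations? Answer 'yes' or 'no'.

Answer: no

Derivation:
BFS explored all 258 reachable states.
Reachable set includes: (0,0,0), (0,0,1), (0,0,2), (0,0,3), (0,0,4), (0,0,5), (0,0,6), (0,0,7), (0,0,8), (0,0,9), (0,0,10), (0,0,11) ...
Target (A=3, B=1, C=1) not in reachable set → no.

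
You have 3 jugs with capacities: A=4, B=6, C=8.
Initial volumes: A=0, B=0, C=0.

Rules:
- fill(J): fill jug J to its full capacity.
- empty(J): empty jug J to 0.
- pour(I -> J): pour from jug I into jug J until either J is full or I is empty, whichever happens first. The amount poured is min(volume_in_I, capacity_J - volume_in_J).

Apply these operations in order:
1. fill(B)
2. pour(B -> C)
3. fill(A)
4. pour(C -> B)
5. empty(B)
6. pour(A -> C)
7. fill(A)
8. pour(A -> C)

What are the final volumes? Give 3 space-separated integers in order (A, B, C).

Answer: 0 0 8

Derivation:
Step 1: fill(B) -> (A=0 B=6 C=0)
Step 2: pour(B -> C) -> (A=0 B=0 C=6)
Step 3: fill(A) -> (A=4 B=0 C=6)
Step 4: pour(C -> B) -> (A=4 B=6 C=0)
Step 5: empty(B) -> (A=4 B=0 C=0)
Step 6: pour(A -> C) -> (A=0 B=0 C=4)
Step 7: fill(A) -> (A=4 B=0 C=4)
Step 8: pour(A -> C) -> (A=0 B=0 C=8)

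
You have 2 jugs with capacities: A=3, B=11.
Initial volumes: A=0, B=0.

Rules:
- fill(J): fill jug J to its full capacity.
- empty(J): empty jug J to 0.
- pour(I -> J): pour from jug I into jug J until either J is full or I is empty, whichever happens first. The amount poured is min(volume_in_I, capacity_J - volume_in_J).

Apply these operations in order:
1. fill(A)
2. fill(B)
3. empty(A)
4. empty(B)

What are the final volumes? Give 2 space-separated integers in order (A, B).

Step 1: fill(A) -> (A=3 B=0)
Step 2: fill(B) -> (A=3 B=11)
Step 3: empty(A) -> (A=0 B=11)
Step 4: empty(B) -> (A=0 B=0)

Answer: 0 0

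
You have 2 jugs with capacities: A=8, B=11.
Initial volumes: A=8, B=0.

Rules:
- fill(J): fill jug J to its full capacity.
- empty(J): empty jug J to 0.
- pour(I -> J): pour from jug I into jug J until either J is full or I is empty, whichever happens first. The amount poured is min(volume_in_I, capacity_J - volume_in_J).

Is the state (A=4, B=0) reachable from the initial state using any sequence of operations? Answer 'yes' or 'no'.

BFS from (A=8, B=0):
  1. pour(A -> B) -> (A=0 B=8)
  2. fill(A) -> (A=8 B=8)
  3. pour(A -> B) -> (A=5 B=11)
  4. empty(B) -> (A=5 B=0)
  5. pour(A -> B) -> (A=0 B=5)
  6. fill(A) -> (A=8 B=5)
  7. pour(A -> B) -> (A=2 B=11)
  8. empty(B) -> (A=2 B=0)
  9. pour(A -> B) -> (A=0 B=2)
  10. fill(A) -> (A=8 B=2)
  11. pour(A -> B) -> (A=0 B=10)
  12. fill(A) -> (A=8 B=10)
  13. pour(A -> B) -> (A=7 B=11)
  14. empty(B) -> (A=7 B=0)
  15. pour(A -> B) -> (A=0 B=7)
  16. fill(A) -> (A=8 B=7)
  17. pour(A -> B) -> (A=4 B=11)
  18. empty(B) -> (A=4 B=0)
Target reached → yes.

Answer: yes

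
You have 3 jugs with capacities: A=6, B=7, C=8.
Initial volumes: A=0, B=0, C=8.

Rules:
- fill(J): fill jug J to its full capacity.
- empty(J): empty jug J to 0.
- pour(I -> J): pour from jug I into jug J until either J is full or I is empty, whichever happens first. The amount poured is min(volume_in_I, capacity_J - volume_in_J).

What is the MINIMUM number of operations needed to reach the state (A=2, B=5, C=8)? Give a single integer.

BFS from (A=0, B=0, C=8). One shortest path:
  1. pour(C -> A) -> (A=6 B=0 C=2)
  2. pour(A -> B) -> (A=0 B=6 C=2)
  3. pour(C -> A) -> (A=2 B=6 C=0)
  4. pour(B -> C) -> (A=2 B=0 C=6)
  5. fill(B) -> (A=2 B=7 C=6)
  6. pour(B -> C) -> (A=2 B=5 C=8)
Reached target in 6 moves.

Answer: 6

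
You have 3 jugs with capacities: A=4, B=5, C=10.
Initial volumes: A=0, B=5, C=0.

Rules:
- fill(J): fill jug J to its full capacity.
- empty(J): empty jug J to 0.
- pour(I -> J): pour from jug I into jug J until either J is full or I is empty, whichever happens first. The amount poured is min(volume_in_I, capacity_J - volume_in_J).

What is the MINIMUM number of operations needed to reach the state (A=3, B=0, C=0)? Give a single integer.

BFS from (A=0, B=5, C=0). One shortest path:
  1. fill(A) -> (A=4 B=5 C=0)
  2. empty(B) -> (A=4 B=0 C=0)
  3. pour(A -> B) -> (A=0 B=4 C=0)
  4. fill(A) -> (A=4 B=4 C=0)
  5. pour(A -> B) -> (A=3 B=5 C=0)
  6. empty(B) -> (A=3 B=0 C=0)
Reached target in 6 moves.

Answer: 6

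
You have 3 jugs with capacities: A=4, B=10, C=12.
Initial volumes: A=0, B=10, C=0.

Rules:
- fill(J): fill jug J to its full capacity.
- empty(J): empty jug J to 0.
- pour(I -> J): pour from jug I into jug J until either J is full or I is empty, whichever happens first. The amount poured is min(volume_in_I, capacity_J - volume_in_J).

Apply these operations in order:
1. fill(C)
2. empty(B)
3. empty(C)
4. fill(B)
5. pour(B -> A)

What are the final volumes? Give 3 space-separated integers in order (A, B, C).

Step 1: fill(C) -> (A=0 B=10 C=12)
Step 2: empty(B) -> (A=0 B=0 C=12)
Step 3: empty(C) -> (A=0 B=0 C=0)
Step 4: fill(B) -> (A=0 B=10 C=0)
Step 5: pour(B -> A) -> (A=4 B=6 C=0)

Answer: 4 6 0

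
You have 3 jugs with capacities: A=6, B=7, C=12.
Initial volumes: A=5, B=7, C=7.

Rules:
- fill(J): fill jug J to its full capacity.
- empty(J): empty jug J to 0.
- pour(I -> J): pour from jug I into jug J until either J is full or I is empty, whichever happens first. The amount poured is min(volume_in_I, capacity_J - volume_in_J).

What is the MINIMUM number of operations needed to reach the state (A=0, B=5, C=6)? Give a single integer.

BFS from (A=5, B=7, C=7). One shortest path:
  1. empty(B) -> (A=5 B=0 C=7)
  2. fill(C) -> (A=5 B=0 C=12)
  3. pour(A -> B) -> (A=0 B=5 C=12)
  4. pour(C -> A) -> (A=6 B=5 C=6)
  5. empty(A) -> (A=0 B=5 C=6)
Reached target in 5 moves.

Answer: 5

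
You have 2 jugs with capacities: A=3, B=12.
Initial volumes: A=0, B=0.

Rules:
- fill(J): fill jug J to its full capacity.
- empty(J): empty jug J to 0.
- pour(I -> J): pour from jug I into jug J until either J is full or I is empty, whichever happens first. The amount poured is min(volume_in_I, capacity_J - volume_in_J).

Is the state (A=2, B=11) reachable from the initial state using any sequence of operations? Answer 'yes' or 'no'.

BFS explored all 10 reachable states.
Reachable set includes: (0,0), (0,3), (0,6), (0,9), (0,12), (3,0), (3,3), (3,6), (3,9), (3,12)
Target (A=2, B=11) not in reachable set → no.

Answer: no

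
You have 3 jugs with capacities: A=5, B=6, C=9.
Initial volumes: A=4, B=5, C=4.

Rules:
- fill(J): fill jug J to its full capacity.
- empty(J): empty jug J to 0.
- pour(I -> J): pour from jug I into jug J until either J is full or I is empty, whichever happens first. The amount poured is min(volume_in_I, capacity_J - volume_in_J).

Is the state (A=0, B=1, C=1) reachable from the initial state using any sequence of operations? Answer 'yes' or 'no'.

Answer: yes

Derivation:
BFS from (A=4, B=5, C=4):
  1. pour(A -> B) -> (A=3 B=6 C=4)
  2. empty(B) -> (A=3 B=0 C=4)
  3. pour(A -> B) -> (A=0 B=3 C=4)
  4. pour(C -> B) -> (A=0 B=6 C=1)
  5. pour(B -> A) -> (A=5 B=1 C=1)
  6. empty(A) -> (A=0 B=1 C=1)
Target reached → yes.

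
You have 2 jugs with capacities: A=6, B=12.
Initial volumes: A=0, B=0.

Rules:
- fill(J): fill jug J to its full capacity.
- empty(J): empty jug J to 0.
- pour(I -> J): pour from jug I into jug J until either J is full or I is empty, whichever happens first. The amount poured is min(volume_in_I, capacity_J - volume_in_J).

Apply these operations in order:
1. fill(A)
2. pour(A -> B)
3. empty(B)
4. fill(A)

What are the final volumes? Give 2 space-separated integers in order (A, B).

Step 1: fill(A) -> (A=6 B=0)
Step 2: pour(A -> B) -> (A=0 B=6)
Step 3: empty(B) -> (A=0 B=0)
Step 4: fill(A) -> (A=6 B=0)

Answer: 6 0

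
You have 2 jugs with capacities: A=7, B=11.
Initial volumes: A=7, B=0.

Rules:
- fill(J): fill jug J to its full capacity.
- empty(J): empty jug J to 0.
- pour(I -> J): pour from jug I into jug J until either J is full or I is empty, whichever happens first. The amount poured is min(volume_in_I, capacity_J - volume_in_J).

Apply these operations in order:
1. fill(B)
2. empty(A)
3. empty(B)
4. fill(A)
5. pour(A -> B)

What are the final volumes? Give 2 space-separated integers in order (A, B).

Answer: 0 7

Derivation:
Step 1: fill(B) -> (A=7 B=11)
Step 2: empty(A) -> (A=0 B=11)
Step 3: empty(B) -> (A=0 B=0)
Step 4: fill(A) -> (A=7 B=0)
Step 5: pour(A -> B) -> (A=0 B=7)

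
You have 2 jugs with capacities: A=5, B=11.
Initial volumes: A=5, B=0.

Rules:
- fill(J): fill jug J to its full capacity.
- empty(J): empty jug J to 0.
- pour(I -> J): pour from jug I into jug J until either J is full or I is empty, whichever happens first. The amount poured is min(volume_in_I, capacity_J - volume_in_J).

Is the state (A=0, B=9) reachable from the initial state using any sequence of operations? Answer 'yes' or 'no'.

BFS from (A=5, B=0):
  1. pour(A -> B) -> (A=0 B=5)
  2. fill(A) -> (A=5 B=5)
  3. pour(A -> B) -> (A=0 B=10)
  4. fill(A) -> (A=5 B=10)
  5. pour(A -> B) -> (A=4 B=11)
  6. empty(B) -> (A=4 B=0)
  7. pour(A -> B) -> (A=0 B=4)
  8. fill(A) -> (A=5 B=4)
  9. pour(A -> B) -> (A=0 B=9)
Target reached → yes.

Answer: yes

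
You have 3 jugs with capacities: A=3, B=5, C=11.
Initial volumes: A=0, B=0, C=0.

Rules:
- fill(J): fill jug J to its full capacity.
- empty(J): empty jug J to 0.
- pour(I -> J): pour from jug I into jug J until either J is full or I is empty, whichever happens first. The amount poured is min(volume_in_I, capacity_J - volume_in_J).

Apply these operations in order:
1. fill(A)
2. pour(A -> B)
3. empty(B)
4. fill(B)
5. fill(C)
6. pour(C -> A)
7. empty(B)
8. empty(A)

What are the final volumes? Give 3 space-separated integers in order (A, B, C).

Answer: 0 0 8

Derivation:
Step 1: fill(A) -> (A=3 B=0 C=0)
Step 2: pour(A -> B) -> (A=0 B=3 C=0)
Step 3: empty(B) -> (A=0 B=0 C=0)
Step 4: fill(B) -> (A=0 B=5 C=0)
Step 5: fill(C) -> (A=0 B=5 C=11)
Step 6: pour(C -> A) -> (A=3 B=5 C=8)
Step 7: empty(B) -> (A=3 B=0 C=8)
Step 8: empty(A) -> (A=0 B=0 C=8)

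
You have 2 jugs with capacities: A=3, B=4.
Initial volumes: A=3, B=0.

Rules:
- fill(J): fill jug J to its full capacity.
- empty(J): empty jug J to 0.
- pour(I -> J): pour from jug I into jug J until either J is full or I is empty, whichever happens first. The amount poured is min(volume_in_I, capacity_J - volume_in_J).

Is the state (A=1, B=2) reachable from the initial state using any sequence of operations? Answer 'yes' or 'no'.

BFS explored all 14 reachable states.
Reachable set includes: (0,0), (0,1), (0,2), (0,3), (0,4), (1,0), (1,4), (2,0), (2,4), (3,0), (3,1), (3,2) ...
Target (A=1, B=2) not in reachable set → no.

Answer: no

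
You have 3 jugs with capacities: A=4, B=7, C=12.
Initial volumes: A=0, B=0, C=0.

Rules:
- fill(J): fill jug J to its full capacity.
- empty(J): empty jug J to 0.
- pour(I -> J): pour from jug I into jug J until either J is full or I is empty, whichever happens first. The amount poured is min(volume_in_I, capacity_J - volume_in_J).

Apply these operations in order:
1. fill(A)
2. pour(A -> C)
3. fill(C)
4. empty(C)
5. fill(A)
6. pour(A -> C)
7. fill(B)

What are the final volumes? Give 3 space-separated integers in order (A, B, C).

Answer: 0 7 4

Derivation:
Step 1: fill(A) -> (A=4 B=0 C=0)
Step 2: pour(A -> C) -> (A=0 B=0 C=4)
Step 3: fill(C) -> (A=0 B=0 C=12)
Step 4: empty(C) -> (A=0 B=0 C=0)
Step 5: fill(A) -> (A=4 B=0 C=0)
Step 6: pour(A -> C) -> (A=0 B=0 C=4)
Step 7: fill(B) -> (A=0 B=7 C=4)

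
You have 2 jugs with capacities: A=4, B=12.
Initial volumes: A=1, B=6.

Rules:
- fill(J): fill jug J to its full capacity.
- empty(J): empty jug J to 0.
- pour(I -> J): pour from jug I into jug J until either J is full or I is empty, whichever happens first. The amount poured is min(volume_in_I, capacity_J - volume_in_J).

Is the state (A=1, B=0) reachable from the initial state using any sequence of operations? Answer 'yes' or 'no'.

Answer: yes

Derivation:
BFS from (A=1, B=6):
  1. empty(B) -> (A=1 B=0)
Target reached → yes.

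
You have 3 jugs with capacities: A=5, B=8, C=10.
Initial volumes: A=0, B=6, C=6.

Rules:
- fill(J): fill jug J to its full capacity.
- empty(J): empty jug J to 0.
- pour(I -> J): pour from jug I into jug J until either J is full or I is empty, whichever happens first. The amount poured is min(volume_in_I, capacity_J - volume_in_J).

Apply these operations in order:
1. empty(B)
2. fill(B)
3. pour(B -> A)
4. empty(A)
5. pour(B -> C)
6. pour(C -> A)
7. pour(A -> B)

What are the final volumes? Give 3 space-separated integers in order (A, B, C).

Answer: 0 5 4

Derivation:
Step 1: empty(B) -> (A=0 B=0 C=6)
Step 2: fill(B) -> (A=0 B=8 C=6)
Step 3: pour(B -> A) -> (A=5 B=3 C=6)
Step 4: empty(A) -> (A=0 B=3 C=6)
Step 5: pour(B -> C) -> (A=0 B=0 C=9)
Step 6: pour(C -> A) -> (A=5 B=0 C=4)
Step 7: pour(A -> B) -> (A=0 B=5 C=4)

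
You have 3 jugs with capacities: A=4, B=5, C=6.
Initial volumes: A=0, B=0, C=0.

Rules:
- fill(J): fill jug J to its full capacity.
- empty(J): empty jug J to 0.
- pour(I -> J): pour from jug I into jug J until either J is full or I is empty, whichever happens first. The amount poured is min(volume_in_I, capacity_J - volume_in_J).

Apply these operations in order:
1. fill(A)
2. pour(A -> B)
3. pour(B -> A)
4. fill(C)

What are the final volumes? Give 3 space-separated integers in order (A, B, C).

Step 1: fill(A) -> (A=4 B=0 C=0)
Step 2: pour(A -> B) -> (A=0 B=4 C=0)
Step 3: pour(B -> A) -> (A=4 B=0 C=0)
Step 4: fill(C) -> (A=4 B=0 C=6)

Answer: 4 0 6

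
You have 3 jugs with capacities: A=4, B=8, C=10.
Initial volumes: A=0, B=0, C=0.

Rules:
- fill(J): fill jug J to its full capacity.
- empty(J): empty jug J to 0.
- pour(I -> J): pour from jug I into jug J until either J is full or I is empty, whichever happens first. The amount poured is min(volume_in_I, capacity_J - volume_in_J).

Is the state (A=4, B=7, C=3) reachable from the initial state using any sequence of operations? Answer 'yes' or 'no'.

BFS explored all 78 reachable states.
Reachable set includes: (0,0,0), (0,0,2), (0,0,4), (0,0,6), (0,0,8), (0,0,10), (0,2,0), (0,2,2), (0,2,4), (0,2,6), (0,2,8), (0,2,10) ...
Target (A=4, B=7, C=3) not in reachable set → no.

Answer: no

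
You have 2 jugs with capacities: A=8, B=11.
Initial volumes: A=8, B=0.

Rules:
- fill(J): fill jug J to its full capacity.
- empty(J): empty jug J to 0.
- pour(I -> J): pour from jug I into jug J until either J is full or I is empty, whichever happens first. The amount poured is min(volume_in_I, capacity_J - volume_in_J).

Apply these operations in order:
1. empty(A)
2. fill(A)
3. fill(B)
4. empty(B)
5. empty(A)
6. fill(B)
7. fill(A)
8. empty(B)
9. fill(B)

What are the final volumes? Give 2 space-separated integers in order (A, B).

Step 1: empty(A) -> (A=0 B=0)
Step 2: fill(A) -> (A=8 B=0)
Step 3: fill(B) -> (A=8 B=11)
Step 4: empty(B) -> (A=8 B=0)
Step 5: empty(A) -> (A=0 B=0)
Step 6: fill(B) -> (A=0 B=11)
Step 7: fill(A) -> (A=8 B=11)
Step 8: empty(B) -> (A=8 B=0)
Step 9: fill(B) -> (A=8 B=11)

Answer: 8 11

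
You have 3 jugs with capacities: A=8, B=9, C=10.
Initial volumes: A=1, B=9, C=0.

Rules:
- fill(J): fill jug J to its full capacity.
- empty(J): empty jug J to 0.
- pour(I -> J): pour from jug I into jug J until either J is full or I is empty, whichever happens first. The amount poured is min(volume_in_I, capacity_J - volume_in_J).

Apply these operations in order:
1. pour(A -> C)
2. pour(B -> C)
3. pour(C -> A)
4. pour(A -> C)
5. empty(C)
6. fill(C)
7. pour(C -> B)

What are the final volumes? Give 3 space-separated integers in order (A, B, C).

Step 1: pour(A -> C) -> (A=0 B=9 C=1)
Step 2: pour(B -> C) -> (A=0 B=0 C=10)
Step 3: pour(C -> A) -> (A=8 B=0 C=2)
Step 4: pour(A -> C) -> (A=0 B=0 C=10)
Step 5: empty(C) -> (A=0 B=0 C=0)
Step 6: fill(C) -> (A=0 B=0 C=10)
Step 7: pour(C -> B) -> (A=0 B=9 C=1)

Answer: 0 9 1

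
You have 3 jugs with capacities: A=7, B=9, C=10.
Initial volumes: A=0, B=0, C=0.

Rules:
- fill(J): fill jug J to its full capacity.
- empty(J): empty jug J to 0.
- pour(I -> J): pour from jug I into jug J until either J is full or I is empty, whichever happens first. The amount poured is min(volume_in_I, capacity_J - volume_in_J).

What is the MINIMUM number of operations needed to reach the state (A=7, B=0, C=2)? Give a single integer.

Answer: 3

Derivation:
BFS from (A=0, B=0, C=0). One shortest path:
  1. fill(B) -> (A=0 B=9 C=0)
  2. pour(B -> A) -> (A=7 B=2 C=0)
  3. pour(B -> C) -> (A=7 B=0 C=2)
Reached target in 3 moves.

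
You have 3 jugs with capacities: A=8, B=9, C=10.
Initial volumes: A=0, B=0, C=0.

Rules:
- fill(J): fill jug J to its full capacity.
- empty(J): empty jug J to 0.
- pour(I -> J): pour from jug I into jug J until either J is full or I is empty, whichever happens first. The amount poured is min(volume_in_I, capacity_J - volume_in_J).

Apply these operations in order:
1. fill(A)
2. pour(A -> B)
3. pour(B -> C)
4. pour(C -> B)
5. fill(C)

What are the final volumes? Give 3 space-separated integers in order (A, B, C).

Answer: 0 8 10

Derivation:
Step 1: fill(A) -> (A=8 B=0 C=0)
Step 2: pour(A -> B) -> (A=0 B=8 C=0)
Step 3: pour(B -> C) -> (A=0 B=0 C=8)
Step 4: pour(C -> B) -> (A=0 B=8 C=0)
Step 5: fill(C) -> (A=0 B=8 C=10)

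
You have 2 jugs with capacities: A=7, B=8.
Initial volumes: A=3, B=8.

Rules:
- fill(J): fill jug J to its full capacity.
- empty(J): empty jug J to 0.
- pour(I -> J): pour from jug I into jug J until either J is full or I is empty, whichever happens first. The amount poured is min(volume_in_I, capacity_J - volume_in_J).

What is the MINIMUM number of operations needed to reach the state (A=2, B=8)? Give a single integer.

Answer: 4

Derivation:
BFS from (A=3, B=8). One shortest path:
  1. empty(B) -> (A=3 B=0)
  2. pour(A -> B) -> (A=0 B=3)
  3. fill(A) -> (A=7 B=3)
  4. pour(A -> B) -> (A=2 B=8)
Reached target in 4 moves.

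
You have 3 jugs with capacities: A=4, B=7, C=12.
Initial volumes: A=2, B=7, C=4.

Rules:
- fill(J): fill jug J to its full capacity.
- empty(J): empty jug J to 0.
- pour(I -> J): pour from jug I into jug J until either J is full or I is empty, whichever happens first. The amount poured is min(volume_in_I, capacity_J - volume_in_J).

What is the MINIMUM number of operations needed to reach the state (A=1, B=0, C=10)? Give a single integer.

Answer: 6

Derivation:
BFS from (A=2, B=7, C=4). One shortest path:
  1. empty(B) -> (A=2 B=0 C=4)
  2. pour(C -> B) -> (A=2 B=4 C=0)
  3. fill(C) -> (A=2 B=4 C=12)
  4. pour(C -> A) -> (A=4 B=4 C=10)
  5. pour(A -> B) -> (A=1 B=7 C=10)
  6. empty(B) -> (A=1 B=0 C=10)
Reached target in 6 moves.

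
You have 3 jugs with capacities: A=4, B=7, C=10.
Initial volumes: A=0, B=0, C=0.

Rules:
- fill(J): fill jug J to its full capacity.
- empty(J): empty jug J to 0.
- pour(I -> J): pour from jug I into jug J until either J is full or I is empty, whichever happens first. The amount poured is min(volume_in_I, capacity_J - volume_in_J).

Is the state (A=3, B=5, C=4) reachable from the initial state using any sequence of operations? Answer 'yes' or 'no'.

Answer: no

Derivation:
BFS explored all 278 reachable states.
Reachable set includes: (0,0,0), (0,0,1), (0,0,2), (0,0,3), (0,0,4), (0,0,5), (0,0,6), (0,0,7), (0,0,8), (0,0,9), (0,0,10), (0,1,0) ...
Target (A=3, B=5, C=4) not in reachable set → no.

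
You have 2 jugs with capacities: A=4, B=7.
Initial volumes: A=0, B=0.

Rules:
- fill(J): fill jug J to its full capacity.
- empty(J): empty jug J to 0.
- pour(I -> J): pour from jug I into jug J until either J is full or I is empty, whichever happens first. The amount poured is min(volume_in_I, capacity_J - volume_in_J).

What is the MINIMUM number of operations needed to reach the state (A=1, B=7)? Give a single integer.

BFS from (A=0, B=0). One shortest path:
  1. fill(A) -> (A=4 B=0)
  2. pour(A -> B) -> (A=0 B=4)
  3. fill(A) -> (A=4 B=4)
  4. pour(A -> B) -> (A=1 B=7)
Reached target in 4 moves.

Answer: 4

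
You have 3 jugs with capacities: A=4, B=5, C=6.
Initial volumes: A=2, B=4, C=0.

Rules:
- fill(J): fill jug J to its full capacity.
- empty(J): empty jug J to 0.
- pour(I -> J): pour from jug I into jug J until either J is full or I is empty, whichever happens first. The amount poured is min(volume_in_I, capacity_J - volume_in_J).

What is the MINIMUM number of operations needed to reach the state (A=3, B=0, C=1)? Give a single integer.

Answer: 6

Derivation:
BFS from (A=2, B=4, C=0). One shortest path:
  1. fill(A) -> (A=4 B=4 C=0)
  2. fill(B) -> (A=4 B=5 C=0)
  3. pour(B -> C) -> (A=4 B=0 C=5)
  4. pour(A -> C) -> (A=3 B=0 C=6)
  5. pour(C -> B) -> (A=3 B=5 C=1)
  6. empty(B) -> (A=3 B=0 C=1)
Reached target in 6 moves.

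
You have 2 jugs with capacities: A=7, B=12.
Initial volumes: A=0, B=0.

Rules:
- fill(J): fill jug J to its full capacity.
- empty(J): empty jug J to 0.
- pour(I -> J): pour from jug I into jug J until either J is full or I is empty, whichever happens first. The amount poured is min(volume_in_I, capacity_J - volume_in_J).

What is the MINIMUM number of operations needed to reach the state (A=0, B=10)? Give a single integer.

BFS from (A=0, B=0). One shortest path:
  1. fill(B) -> (A=0 B=12)
  2. pour(B -> A) -> (A=7 B=5)
  3. empty(A) -> (A=0 B=5)
  4. pour(B -> A) -> (A=5 B=0)
  5. fill(B) -> (A=5 B=12)
  6. pour(B -> A) -> (A=7 B=10)
  7. empty(A) -> (A=0 B=10)
Reached target in 7 moves.

Answer: 7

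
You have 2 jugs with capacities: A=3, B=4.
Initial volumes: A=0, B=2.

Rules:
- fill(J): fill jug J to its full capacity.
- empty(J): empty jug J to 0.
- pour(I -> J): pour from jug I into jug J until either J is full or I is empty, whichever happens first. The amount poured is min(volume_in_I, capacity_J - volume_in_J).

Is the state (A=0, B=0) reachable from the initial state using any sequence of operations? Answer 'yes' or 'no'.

BFS from (A=0, B=2):
  1. empty(B) -> (A=0 B=0)
Target reached → yes.

Answer: yes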